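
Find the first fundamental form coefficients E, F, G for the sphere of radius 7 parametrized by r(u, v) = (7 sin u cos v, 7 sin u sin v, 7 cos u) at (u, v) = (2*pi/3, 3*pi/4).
E = 49;  F = 0;  G = 147/4

Partials: r_u = (7*cos(u)*cos(v), 7*sin(v)*cos(u), -7*sin(u)), r_v = (-7*sin(u)*sin(v), 7*sin(u)*cos(v), 0). As functions of (u, v):
  E = r_u · r_u = 49,
  F = r_u · r_v = 0,
  G = r_v · r_v = 49*sin(u)^2.
Evaluating at (u, v) = (2*pi/3, 3*pi/4): E = 49, F = 0, G = 147/4.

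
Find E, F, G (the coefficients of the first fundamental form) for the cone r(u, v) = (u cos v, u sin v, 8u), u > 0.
E = 65;  F = 0;  G = u^2

Compute partials: r_u = (cos(v), sin(v), 8), r_v = (-u*sin(v), u*cos(v), 0). Then
  E = r_u · r_u = 65,
  F = r_u · r_v = 0,
  G = r_v · r_v = u^2.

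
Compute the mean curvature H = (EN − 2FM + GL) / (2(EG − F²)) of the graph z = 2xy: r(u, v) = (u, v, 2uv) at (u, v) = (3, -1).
H = 24*sqrt(41)/1681

With E = 4*v^2 + 1, F = 4*u*v, G = 4*u^2 + 1, L = 0, M = 2/sqrt(4*u^2 + 4*v^2 + 1), N = 0, assemble
  H = (EN − 2FM + GL) / (2(EG − F²)) = -8*u*v/(4*u^2 + 4*v^2 + 1)^(3/2).
At (u, v) = (3, -1): H = 24*sqrt(41)/1681.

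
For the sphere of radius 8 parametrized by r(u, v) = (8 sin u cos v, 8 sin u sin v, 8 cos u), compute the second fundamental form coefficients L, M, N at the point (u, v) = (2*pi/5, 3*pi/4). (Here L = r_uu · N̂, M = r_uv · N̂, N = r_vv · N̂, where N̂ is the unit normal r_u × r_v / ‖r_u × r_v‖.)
L = -8;  M = 0;  N = -5 - sqrt(5)

Compute the unit normal N̂(u, v) = (sin(u)^2*cos(v)/Abs(sin(u)), sin(u)^2*sin(v)/Abs(sin(u)), sin(2*u)/(2*Abs(sin(u)))), and the second partials r_uu, r_uv, r_vv. Take dot products:
  L(u, v) = r_uu · N̂ = -8*sin(u)/Abs(sin(u)),
  M(u, v) = r_uv · N̂ = 0,
  N(u, v) = r_vv · N̂ = -8*sin(u)^3/Abs(sin(u)).
Evaluating at (u, v) = (2*pi/5, 3*pi/4):
  L = -8, M = 0, N = -5 - sqrt(5).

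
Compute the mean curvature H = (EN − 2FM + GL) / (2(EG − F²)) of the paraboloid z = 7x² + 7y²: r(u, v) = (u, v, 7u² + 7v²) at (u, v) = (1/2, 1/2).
H = 700*sqrt(11)/3267

With E = 196*u^2 + 1, F = 196*u*v, G = 196*v^2 + 1, L = 14/sqrt(196*u^2 + 196*v^2 + 1), M = 0, N = 14/sqrt(196*u^2 + 196*v^2 + 1), assemble
  H = (EN − 2FM + GL) / (2(EG − F²)) = 14*(98*u^2 + 98*v^2 + 1)/(196*u^2 + 196*v^2 + 1)^(3/2).
At (u, v) = (1/2, 1/2): H = 700*sqrt(11)/3267.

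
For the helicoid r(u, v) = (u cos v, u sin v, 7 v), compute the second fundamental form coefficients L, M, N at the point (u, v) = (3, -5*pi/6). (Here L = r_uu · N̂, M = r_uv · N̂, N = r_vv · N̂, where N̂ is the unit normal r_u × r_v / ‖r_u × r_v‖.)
L = 0;  M = -7*sqrt(58)/58;  N = 0

Compute the unit normal N̂(u, v) = (7*sin(v)/sqrt(u^2 + 49), -7*cos(v)/sqrt(u^2 + 49), u/sqrt(u^2 + 49)), and the second partials r_uu, r_uv, r_vv. Take dot products:
  L(u, v) = r_uu · N̂ = 0,
  M(u, v) = r_uv · N̂ = -7/sqrt(u^2 + 49),
  N(u, v) = r_vv · N̂ = 0.
Evaluating at (u, v) = (3, -5*pi/6):
  L = 0, M = -7*sqrt(58)/58, N = 0.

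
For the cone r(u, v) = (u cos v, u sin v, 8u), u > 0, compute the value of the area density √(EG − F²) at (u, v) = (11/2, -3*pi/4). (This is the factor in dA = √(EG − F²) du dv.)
√(EG − F²)|_{(11/2, -3*pi/4)} = 11*sqrt(65)/2

E = 65, F = 0, G = u^2, so EG − F² = 65*u^2. Taking the positive square root: √(EG − F²) = sqrt(65)*Abs(u). At (u, v) = (11/2, -3*pi/4): 11*sqrt(65)/2.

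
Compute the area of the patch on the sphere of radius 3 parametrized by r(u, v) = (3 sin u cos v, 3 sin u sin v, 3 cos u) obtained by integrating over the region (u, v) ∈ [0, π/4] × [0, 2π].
Area = 9*pi*(2 - sqrt(2))

Area = ∫∫ √(EG − F²) du dv with √(EG − F²) = 9*Abs(sin(u)). Integrating over [0, π/4] × [0, 2π] gives 9*pi*(2 - sqrt(2)).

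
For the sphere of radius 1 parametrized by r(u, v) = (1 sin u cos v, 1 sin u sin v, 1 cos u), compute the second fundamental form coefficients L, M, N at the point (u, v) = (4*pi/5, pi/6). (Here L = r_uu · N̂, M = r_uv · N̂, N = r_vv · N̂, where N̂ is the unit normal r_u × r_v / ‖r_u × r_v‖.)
L = -1;  M = 0;  N = -5/8 + sqrt(5)/8

Compute the unit normal N̂(u, v) = (sin(u)^2*cos(v)/Abs(sin(u)), sin(u)^2*sin(v)/Abs(sin(u)), sin(2*u)/(2*Abs(sin(u)))), and the second partials r_uu, r_uv, r_vv. Take dot products:
  L(u, v) = r_uu · N̂ = -sin(u)/Abs(sin(u)),
  M(u, v) = r_uv · N̂ = 0,
  N(u, v) = r_vv · N̂ = -sin(u)^3/Abs(sin(u)).
Evaluating at (u, v) = (4*pi/5, pi/6):
  L = -1, M = 0, N = -5/8 + sqrt(5)/8.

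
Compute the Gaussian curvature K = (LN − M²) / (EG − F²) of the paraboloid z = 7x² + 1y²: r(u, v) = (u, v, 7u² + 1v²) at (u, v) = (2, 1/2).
K = 7/154449

Coefficients of the first fundamental form: E = 196*u^2 + 1, F = 28*u*v, G = 4*v^2 + 1.
Coefficients of the second fundamental form: L = 14/sqrt(196*u^2 + 4*v^2 + 1), M = 0, N = 2/sqrt(196*u^2 + 4*v^2 + 1).
Assemble K = (LN − M²)/(EG − F²) = 28/(38416*u^4 + 1568*u^2*v^2 + 392*u^2 + 16*v^4 + 8*v^2 + 1). At (u, v) = (2, 1/2): K = 7/154449.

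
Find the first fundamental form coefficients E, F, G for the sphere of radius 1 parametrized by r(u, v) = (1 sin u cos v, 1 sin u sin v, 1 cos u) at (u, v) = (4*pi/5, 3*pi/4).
E = 1;  F = 0;  G = 5/8 - sqrt(5)/8

Partials: r_u = (cos(u)*cos(v), sin(v)*cos(u), -sin(u)), r_v = (-sin(u)*sin(v), sin(u)*cos(v), 0). As functions of (u, v):
  E = r_u · r_u = 1,
  F = r_u · r_v = 0,
  G = r_v · r_v = sin(u)^2.
Evaluating at (u, v) = (4*pi/5, 3*pi/4): E = 1, F = 0, G = 5/8 - sqrt(5)/8.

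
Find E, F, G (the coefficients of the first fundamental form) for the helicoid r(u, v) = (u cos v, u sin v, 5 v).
E = 1;  F = 0;  G = u^2 + 25

Compute partials: r_u = (cos(v), sin(v), 0), r_v = (-u*sin(v), u*cos(v), 5). Then
  E = r_u · r_u = 1,
  F = r_u · r_v = 0,
  G = r_v · r_v = u^2 + 25.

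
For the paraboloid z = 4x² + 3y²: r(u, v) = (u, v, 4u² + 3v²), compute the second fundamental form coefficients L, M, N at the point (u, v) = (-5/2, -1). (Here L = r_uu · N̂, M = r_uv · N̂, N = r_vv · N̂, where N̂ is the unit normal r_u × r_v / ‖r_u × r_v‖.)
L = 8*sqrt(437)/437;  M = 0;  N = 6*sqrt(437)/437

Compute the unit normal N̂(u, v) = (-8*u/sqrt(64*u^2 + 36*v^2 + 1), -6*v/sqrt(64*u^2 + 36*v^2 + 1), 1/sqrt(64*u^2 + 36*v^2 + 1)), and the second partials r_uu, r_uv, r_vv. Take dot products:
  L(u, v) = r_uu · N̂ = 8/sqrt(64*u^2 + 36*v^2 + 1),
  M(u, v) = r_uv · N̂ = 0,
  N(u, v) = r_vv · N̂ = 6/sqrt(64*u^2 + 36*v^2 + 1).
Evaluating at (u, v) = (-5/2, -1):
  L = 8*sqrt(437)/437, M = 0, N = 6*sqrt(437)/437.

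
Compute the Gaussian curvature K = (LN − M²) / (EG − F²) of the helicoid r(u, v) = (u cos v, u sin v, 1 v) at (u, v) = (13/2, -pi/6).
K = -16/29929

Coefficients of the first fundamental form: E = 1, F = 0, G = u^2 + 1.
Coefficients of the second fundamental form: L = 0, M = -1/sqrt(u^2 + 1), N = 0.
Assemble K = (LN − M²)/(EG − F²) = -1/(u^2 + 1)^2. At (u, v) = (13/2, -pi/6): K = -16/29929.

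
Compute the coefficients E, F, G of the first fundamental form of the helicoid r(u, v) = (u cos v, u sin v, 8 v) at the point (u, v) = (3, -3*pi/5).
E = 1;  F = 0;  G = 73

Partials: r_u = (cos(v), sin(v), 0), r_v = (-u*sin(v), u*cos(v), 8). As functions of (u, v):
  E = r_u · r_u = 1,
  F = r_u · r_v = 0,
  G = r_v · r_v = u^2 + 64.
Evaluating at (u, v) = (3, -3*pi/5): E = 1, F = 0, G = 73.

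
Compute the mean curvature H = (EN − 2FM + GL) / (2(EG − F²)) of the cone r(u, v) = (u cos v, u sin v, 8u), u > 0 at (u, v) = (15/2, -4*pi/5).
H = 8*sqrt(65)/975

With E = 65, F = 0, G = u^2, L = 0, M = 0, N = 8*sqrt(65)*u^2/(65*Abs(u)), assemble
  H = (EN − 2FM + GL) / (2(EG − F²)) = 4*sqrt(65)/(65*Abs(u)).
At (u, v) = (15/2, -4*pi/5): H = 8*sqrt(65)/975.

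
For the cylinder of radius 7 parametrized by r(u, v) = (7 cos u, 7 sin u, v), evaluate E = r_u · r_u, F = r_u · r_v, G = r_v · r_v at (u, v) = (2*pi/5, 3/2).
E = 49;  F = 0;  G = 1

Partials: r_u = (-7*sin(u), 7*cos(u), 0), r_v = (0, 0, 1). As functions of (u, v):
  E = r_u · r_u = 49,
  F = r_u · r_v = 0,
  G = r_v · r_v = 1.
Evaluating at (u, v) = (2*pi/5, 3/2): E = 49, F = 0, G = 1.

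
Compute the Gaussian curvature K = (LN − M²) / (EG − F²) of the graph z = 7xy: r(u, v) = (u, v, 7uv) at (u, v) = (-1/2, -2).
K = -784/700569

Coefficients of the first fundamental form: E = 49*v^2 + 1, F = 49*u*v, G = 49*u^2 + 1.
Coefficients of the second fundamental form: L = 0, M = 7/sqrt(49*u^2 + 49*v^2 + 1), N = 0.
Assemble K = (LN − M²)/(EG − F²) = -49/(2401*u^4 + 4802*u^2*v^2 + 98*u^2 + 2401*v^4 + 98*v^2 + 1). At (u, v) = (-1/2, -2): K = -784/700569.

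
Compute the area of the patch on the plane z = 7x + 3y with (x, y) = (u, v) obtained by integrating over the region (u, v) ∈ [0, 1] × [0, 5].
Area = 5*sqrt(59)

Area = ∫∫ √(EG − F²) du dv with √(EG − F²) = sqrt(59). Integrating over [0, 1] × [0, 5] gives 5*sqrt(59).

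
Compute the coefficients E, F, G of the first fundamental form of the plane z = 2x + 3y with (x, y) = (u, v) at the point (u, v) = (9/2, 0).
E = 5;  F = 6;  G = 10

Partials: r_u = (1, 0, 2), r_v = (0, 1, 3). As functions of (u, v):
  E = r_u · r_u = 5,
  F = r_u · r_v = 6,
  G = r_v · r_v = 10.
Evaluating at (u, v) = (9/2, 0): E = 5, F = 6, G = 10.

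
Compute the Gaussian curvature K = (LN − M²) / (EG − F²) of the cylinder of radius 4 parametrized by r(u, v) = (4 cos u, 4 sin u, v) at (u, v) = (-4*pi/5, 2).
K = 0

Coefficients of the first fundamental form: E = 16, F = 0, G = 1.
Coefficients of the second fundamental form: L = -4, M = 0, N = 0.
Assemble K = (LN − M²)/(EG − F²) = 0. At (u, v) = (-4*pi/5, 2): K = 0.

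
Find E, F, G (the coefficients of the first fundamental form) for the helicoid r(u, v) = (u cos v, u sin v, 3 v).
E = 1;  F = 0;  G = u^2 + 9

Compute partials: r_u = (cos(v), sin(v), 0), r_v = (-u*sin(v), u*cos(v), 3). Then
  E = r_u · r_u = 1,
  F = r_u · r_v = 0,
  G = r_v · r_v = u^2 + 9.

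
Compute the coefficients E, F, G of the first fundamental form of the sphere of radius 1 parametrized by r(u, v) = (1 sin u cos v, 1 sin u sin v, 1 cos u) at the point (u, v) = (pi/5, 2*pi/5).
E = 1;  F = 0;  G = 5/8 - sqrt(5)/8

Partials: r_u = (cos(u)*cos(v), sin(v)*cos(u), -sin(u)), r_v = (-sin(u)*sin(v), sin(u)*cos(v), 0). As functions of (u, v):
  E = r_u · r_u = 1,
  F = r_u · r_v = 0,
  G = r_v · r_v = sin(u)^2.
Evaluating at (u, v) = (pi/5, 2*pi/5): E = 1, F = 0, G = 5/8 - sqrt(5)/8.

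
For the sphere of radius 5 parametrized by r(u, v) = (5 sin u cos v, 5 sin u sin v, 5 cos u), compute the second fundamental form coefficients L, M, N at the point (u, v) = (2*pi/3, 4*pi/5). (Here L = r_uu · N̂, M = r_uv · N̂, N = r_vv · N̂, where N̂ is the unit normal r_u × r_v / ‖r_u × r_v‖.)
L = -5;  M = 0;  N = -15/4

Compute the unit normal N̂(u, v) = (sin(u)^2*cos(v)/Abs(sin(u)), sin(u)^2*sin(v)/Abs(sin(u)), sin(2*u)/(2*Abs(sin(u)))), and the second partials r_uu, r_uv, r_vv. Take dot products:
  L(u, v) = r_uu · N̂ = -5*sin(u)/Abs(sin(u)),
  M(u, v) = r_uv · N̂ = 0,
  N(u, v) = r_vv · N̂ = -5*sin(u)^3/Abs(sin(u)).
Evaluating at (u, v) = (2*pi/3, 4*pi/5):
  L = -5, M = 0, N = -15/4.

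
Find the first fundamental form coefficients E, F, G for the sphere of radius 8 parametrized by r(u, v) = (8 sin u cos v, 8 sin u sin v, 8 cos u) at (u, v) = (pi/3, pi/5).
E = 64;  F = 0;  G = 48

Partials: r_u = (8*cos(u)*cos(v), 8*sin(v)*cos(u), -8*sin(u)), r_v = (-8*sin(u)*sin(v), 8*sin(u)*cos(v), 0). As functions of (u, v):
  E = r_u · r_u = 64,
  F = r_u · r_v = 0,
  G = r_v · r_v = 64*sin(u)^2.
Evaluating at (u, v) = (pi/3, pi/5): E = 64, F = 0, G = 48.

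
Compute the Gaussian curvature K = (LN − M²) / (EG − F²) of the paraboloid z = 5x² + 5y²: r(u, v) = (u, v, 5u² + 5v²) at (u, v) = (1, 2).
K = 100/251001

Coefficients of the first fundamental form: E = 100*u^2 + 1, F = 100*u*v, G = 100*v^2 + 1.
Coefficients of the second fundamental form: L = 10/sqrt(100*u^2 + 100*v^2 + 1), M = 0, N = 10/sqrt(100*u^2 + 100*v^2 + 1).
Assemble K = (LN − M²)/(EG − F²) = 100/(10000*u^4 + 20000*u^2*v^2 + 200*u^2 + 10000*v^4 + 200*v^2 + 1). At (u, v) = (1, 2): K = 100/251001.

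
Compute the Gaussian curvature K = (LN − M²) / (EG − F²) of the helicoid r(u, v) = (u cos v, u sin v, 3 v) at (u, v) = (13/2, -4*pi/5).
K = -144/42025

Coefficients of the first fundamental form: E = 1, F = 0, G = u^2 + 9.
Coefficients of the second fundamental form: L = 0, M = -3/sqrt(u^2 + 9), N = 0.
Assemble K = (LN − M²)/(EG − F²) = -9/(u^2 + 9)^2. At (u, v) = (13/2, -4*pi/5): K = -144/42025.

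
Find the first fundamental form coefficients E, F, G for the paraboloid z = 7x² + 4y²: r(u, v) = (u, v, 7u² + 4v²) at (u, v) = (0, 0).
E = 1;  F = 0;  G = 1

Partials: r_u = (1, 0, 14*u), r_v = (0, 1, 8*v). As functions of (u, v):
  E = r_u · r_u = 196*u^2 + 1,
  F = r_u · r_v = 112*u*v,
  G = r_v · r_v = 64*v^2 + 1.
Evaluating at (u, v) = (0, 0): E = 1, F = 0, G = 1.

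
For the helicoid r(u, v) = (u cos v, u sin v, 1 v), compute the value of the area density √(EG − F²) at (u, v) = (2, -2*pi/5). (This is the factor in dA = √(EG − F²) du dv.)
√(EG − F²)|_{(2, -2*pi/5)} = sqrt(5)

E = 1, F = 0, G = u^2 + 1, so EG − F² = u^2 + 1. Taking the positive square root: √(EG − F²) = sqrt(u^2 + 1). At (u, v) = (2, -2*pi/5): sqrt(5).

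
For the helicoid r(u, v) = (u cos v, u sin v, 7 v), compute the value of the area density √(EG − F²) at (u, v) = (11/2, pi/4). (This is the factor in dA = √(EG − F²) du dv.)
√(EG − F²)|_{(11/2, pi/4)} = sqrt(317)/2

E = 1, F = 0, G = u^2 + 49, so EG − F² = u^2 + 49. Taking the positive square root: √(EG − F²) = sqrt(u^2 + 49). At (u, v) = (11/2, pi/4): sqrt(317)/2.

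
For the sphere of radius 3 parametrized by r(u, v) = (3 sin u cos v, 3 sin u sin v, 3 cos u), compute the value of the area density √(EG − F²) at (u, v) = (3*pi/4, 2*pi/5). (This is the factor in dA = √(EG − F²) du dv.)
√(EG − F²)|_{(3*pi/4, 2*pi/5)} = 9*sqrt(2)/2

E = 9, F = 0, G = 9*sin(u)^2, so EG − F² = 81*sin(u)^2. Taking the positive square root: √(EG − F²) = 9*Abs(sin(u)). At (u, v) = (3*pi/4, 2*pi/5): 9*sqrt(2)/2.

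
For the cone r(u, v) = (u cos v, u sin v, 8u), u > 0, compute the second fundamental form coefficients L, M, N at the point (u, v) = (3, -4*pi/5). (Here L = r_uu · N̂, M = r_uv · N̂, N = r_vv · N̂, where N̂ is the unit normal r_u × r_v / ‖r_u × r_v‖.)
L = 0;  M = 0;  N = 24*sqrt(65)/65

Compute the unit normal N̂(u, v) = (-8*sqrt(65)*u*cos(v)/(65*Abs(u)), -8*sqrt(65)*u*sin(v)/(65*Abs(u)), sqrt(65)*u/(65*Abs(u))), and the second partials r_uu, r_uv, r_vv. Take dot products:
  L(u, v) = r_uu · N̂ = 0,
  M(u, v) = r_uv · N̂ = 0,
  N(u, v) = r_vv · N̂ = 8*sqrt(65)*u^2/(65*Abs(u)).
Evaluating at (u, v) = (3, -4*pi/5):
  L = 0, M = 0, N = 24*sqrt(65)/65.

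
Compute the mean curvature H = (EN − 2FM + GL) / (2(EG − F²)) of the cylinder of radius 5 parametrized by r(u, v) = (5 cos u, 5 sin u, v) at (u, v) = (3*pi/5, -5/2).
H = -1/10

With E = 25, F = 0, G = 1, L = -5, M = 0, N = 0, assemble
  H = (EN − 2FM + GL) / (2(EG − F²)) = -1/10.
At (u, v) = (3*pi/5, -5/2): H = -1/10.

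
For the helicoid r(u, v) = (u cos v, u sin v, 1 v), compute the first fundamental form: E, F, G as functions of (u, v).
E = 1;  F = 0;  G = u^2 + 1

Compute partials: r_u = (cos(v), sin(v), 0), r_v = (-u*sin(v), u*cos(v), 1). Then
  E = r_u · r_u = 1,
  F = r_u · r_v = 0,
  G = r_v · r_v = u^2 + 1.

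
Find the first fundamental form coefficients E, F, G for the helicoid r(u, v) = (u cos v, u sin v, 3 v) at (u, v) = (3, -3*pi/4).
E = 1;  F = 0;  G = 18

Partials: r_u = (cos(v), sin(v), 0), r_v = (-u*sin(v), u*cos(v), 3). As functions of (u, v):
  E = r_u · r_u = 1,
  F = r_u · r_v = 0,
  G = r_v · r_v = u^2 + 9.
Evaluating at (u, v) = (3, -3*pi/4): E = 1, F = 0, G = 18.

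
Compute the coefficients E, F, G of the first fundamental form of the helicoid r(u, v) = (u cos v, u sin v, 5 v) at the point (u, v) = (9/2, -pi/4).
E = 1;  F = 0;  G = 181/4

Partials: r_u = (cos(v), sin(v), 0), r_v = (-u*sin(v), u*cos(v), 5). As functions of (u, v):
  E = r_u · r_u = 1,
  F = r_u · r_v = 0,
  G = r_v · r_v = u^2 + 25.
Evaluating at (u, v) = (9/2, -pi/4): E = 1, F = 0, G = 181/4.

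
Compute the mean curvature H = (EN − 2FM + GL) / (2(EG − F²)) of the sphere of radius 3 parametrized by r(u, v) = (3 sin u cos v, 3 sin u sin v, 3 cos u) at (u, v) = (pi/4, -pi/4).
H = -1/3

With E = 9, F = 0, G = 9*sin(u)^2, L = -3*sin(u)/Abs(sin(u)), M = 0, N = -3*sin(u)^3/Abs(sin(u)), assemble
  H = (EN − 2FM + GL) / (2(EG − F²)) = -sin(u)/(3*Abs(sin(u))).
At (u, v) = (pi/4, -pi/4): H = -1/3.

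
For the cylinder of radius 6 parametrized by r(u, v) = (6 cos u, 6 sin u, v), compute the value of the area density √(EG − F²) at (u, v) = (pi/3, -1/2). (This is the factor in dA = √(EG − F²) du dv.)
√(EG − F²)|_{(pi/3, -1/2)} = 6

E = 36, F = 0, G = 1, so EG − F² = 36. Taking the positive square root: √(EG − F²) = 6. At (u, v) = (pi/3, -1/2): 6.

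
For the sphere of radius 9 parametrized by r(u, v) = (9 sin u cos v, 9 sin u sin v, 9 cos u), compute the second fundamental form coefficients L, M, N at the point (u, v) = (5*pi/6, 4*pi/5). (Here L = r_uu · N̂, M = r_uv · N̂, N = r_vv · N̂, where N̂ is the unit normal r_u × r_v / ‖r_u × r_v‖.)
L = -9;  M = 0;  N = -9/4

Compute the unit normal N̂(u, v) = (sin(u)^2*cos(v)/Abs(sin(u)), sin(u)^2*sin(v)/Abs(sin(u)), sin(2*u)/(2*Abs(sin(u)))), and the second partials r_uu, r_uv, r_vv. Take dot products:
  L(u, v) = r_uu · N̂ = -9*sin(u)/Abs(sin(u)),
  M(u, v) = r_uv · N̂ = 0,
  N(u, v) = r_vv · N̂ = -9*sin(u)^3/Abs(sin(u)).
Evaluating at (u, v) = (5*pi/6, 4*pi/5):
  L = -9, M = 0, N = -9/4.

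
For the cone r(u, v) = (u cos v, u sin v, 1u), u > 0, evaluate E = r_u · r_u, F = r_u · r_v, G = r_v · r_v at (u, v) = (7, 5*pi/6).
E = 2;  F = 0;  G = 49

Partials: r_u = (cos(v), sin(v), 1), r_v = (-u*sin(v), u*cos(v), 0). As functions of (u, v):
  E = r_u · r_u = 2,
  F = r_u · r_v = 0,
  G = r_v · r_v = u^2.
Evaluating at (u, v) = (7, 5*pi/6): E = 2, F = 0, G = 49.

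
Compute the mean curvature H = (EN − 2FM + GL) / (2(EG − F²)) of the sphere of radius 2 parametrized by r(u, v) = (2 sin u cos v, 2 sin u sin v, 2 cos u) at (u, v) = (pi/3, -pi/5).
H = -1/2

With E = 4, F = 0, G = 4*sin(u)^2, L = -2*sin(u)/Abs(sin(u)), M = 0, N = -2*sin(u)^3/Abs(sin(u)), assemble
  H = (EN − 2FM + GL) / (2(EG − F²)) = -sin(u)/(2*Abs(sin(u))).
At (u, v) = (pi/3, -pi/5): H = -1/2.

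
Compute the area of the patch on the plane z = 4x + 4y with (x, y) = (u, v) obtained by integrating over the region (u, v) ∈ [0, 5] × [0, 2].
Area = 10*sqrt(33)

Area = ∫∫ √(EG − F²) du dv with √(EG − F²) = sqrt(33). Integrating over [0, 5] × [0, 2] gives 10*sqrt(33).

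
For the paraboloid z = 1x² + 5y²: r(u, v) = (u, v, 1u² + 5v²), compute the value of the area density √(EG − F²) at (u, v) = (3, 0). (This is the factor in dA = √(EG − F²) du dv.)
√(EG − F²)|_{(3, 0)} = sqrt(37)

E = 4*u^2 + 1, F = 20*u*v, G = 100*v^2 + 1, so EG − F² = 4*u^2 + 100*v^2 + 1. Taking the positive square root: √(EG − F²) = sqrt(4*u^2 + 100*v^2 + 1). At (u, v) = (3, 0): sqrt(37).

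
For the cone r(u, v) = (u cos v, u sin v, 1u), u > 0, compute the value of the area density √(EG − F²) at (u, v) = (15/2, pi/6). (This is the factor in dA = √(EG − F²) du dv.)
√(EG − F²)|_{(15/2, pi/6)} = 15*sqrt(2)/2

E = 2, F = 0, G = u^2, so EG − F² = 2*u^2. Taking the positive square root: √(EG − F²) = sqrt(2)*Abs(u). At (u, v) = (15/2, pi/6): 15*sqrt(2)/2.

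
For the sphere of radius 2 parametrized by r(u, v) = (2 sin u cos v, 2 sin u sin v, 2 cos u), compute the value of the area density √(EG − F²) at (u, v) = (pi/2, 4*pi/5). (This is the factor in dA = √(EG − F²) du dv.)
√(EG − F²)|_{(pi/2, 4*pi/5)} = 4

E = 4, F = 0, G = 4*sin(u)^2, so EG − F² = 16*sin(u)^2. Taking the positive square root: √(EG − F²) = 4*Abs(sin(u)). At (u, v) = (pi/2, 4*pi/5): 4.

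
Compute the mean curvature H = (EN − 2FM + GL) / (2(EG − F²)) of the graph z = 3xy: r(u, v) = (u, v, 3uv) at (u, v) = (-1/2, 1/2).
H = 27*sqrt(22)/242

With E = 9*v^2 + 1, F = 9*u*v, G = 9*u^2 + 1, L = 0, M = 3/sqrt(9*u^2 + 9*v^2 + 1), N = 0, assemble
  H = (EN − 2FM + GL) / (2(EG − F²)) = -27*u*v/(9*u^2 + 9*v^2 + 1)^(3/2).
At (u, v) = (-1/2, 1/2): H = 27*sqrt(22)/242.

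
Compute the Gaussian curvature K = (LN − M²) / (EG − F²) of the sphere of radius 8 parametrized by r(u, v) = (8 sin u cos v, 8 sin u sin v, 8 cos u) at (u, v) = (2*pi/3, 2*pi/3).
K = 1/64

Coefficients of the first fundamental form: E = 64, F = 0, G = 64*sin(u)^2.
Coefficients of the second fundamental form: L = -8*sin(u)/Abs(sin(u)), M = 0, N = -8*sin(u)^3/Abs(sin(u)).
Assemble K = (LN − M²)/(EG − F²) = 1/64. At (u, v) = (2*pi/3, 2*pi/3): K = 1/64.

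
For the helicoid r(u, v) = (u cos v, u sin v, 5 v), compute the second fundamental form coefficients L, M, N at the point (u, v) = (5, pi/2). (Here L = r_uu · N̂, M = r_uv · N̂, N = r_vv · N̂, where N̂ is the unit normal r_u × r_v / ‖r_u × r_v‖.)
L = 0;  M = -sqrt(2)/2;  N = 0

Compute the unit normal N̂(u, v) = (5*sin(v)/sqrt(u^2 + 25), -5*cos(v)/sqrt(u^2 + 25), u/sqrt(u^2 + 25)), and the second partials r_uu, r_uv, r_vv. Take dot products:
  L(u, v) = r_uu · N̂ = 0,
  M(u, v) = r_uv · N̂ = -5/sqrt(u^2 + 25),
  N(u, v) = r_vv · N̂ = 0.
Evaluating at (u, v) = (5, pi/2):
  L = 0, M = -sqrt(2)/2, N = 0.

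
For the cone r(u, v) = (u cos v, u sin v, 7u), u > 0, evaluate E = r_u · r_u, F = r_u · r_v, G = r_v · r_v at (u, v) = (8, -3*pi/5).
E = 50;  F = 0;  G = 64

Partials: r_u = (cos(v), sin(v), 7), r_v = (-u*sin(v), u*cos(v), 0). As functions of (u, v):
  E = r_u · r_u = 50,
  F = r_u · r_v = 0,
  G = r_v · r_v = u^2.
Evaluating at (u, v) = (8, -3*pi/5): E = 50, F = 0, G = 64.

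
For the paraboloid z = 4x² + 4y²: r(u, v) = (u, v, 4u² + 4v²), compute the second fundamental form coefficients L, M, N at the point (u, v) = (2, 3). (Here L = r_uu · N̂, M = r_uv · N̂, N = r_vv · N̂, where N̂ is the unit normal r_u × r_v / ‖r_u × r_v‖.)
L = 8*sqrt(17)/119;  M = 0;  N = 8*sqrt(17)/119

Compute the unit normal N̂(u, v) = (-8*u/sqrt(64*u^2 + 64*v^2 + 1), -8*v/sqrt(64*u^2 + 64*v^2 + 1), 1/sqrt(64*u^2 + 64*v^2 + 1)), and the second partials r_uu, r_uv, r_vv. Take dot products:
  L(u, v) = r_uu · N̂ = 8/sqrt(64*u^2 + 64*v^2 + 1),
  M(u, v) = r_uv · N̂ = 0,
  N(u, v) = r_vv · N̂ = 8/sqrt(64*u^2 + 64*v^2 + 1).
Evaluating at (u, v) = (2, 3):
  L = 8*sqrt(17)/119, M = 0, N = 8*sqrt(17)/119.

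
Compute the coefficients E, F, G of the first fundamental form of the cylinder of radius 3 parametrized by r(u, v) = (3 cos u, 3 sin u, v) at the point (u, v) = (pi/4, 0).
E = 9;  F = 0;  G = 1

Partials: r_u = (-3*sin(u), 3*cos(u), 0), r_v = (0, 0, 1). As functions of (u, v):
  E = r_u · r_u = 9,
  F = r_u · r_v = 0,
  G = r_v · r_v = 1.
Evaluating at (u, v) = (pi/4, 0): E = 9, F = 0, G = 1.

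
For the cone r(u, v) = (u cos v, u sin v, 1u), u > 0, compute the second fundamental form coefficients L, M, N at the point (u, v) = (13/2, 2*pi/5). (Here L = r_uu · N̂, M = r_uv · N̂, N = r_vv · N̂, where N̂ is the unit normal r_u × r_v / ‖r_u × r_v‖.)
L = 0;  M = 0;  N = 13*sqrt(2)/4

Compute the unit normal N̂(u, v) = (-sqrt(2)*u*cos(v)/(2*Abs(u)), -sqrt(2)*u*sin(v)/(2*Abs(u)), sqrt(2)*u/(2*Abs(u))), and the second partials r_uu, r_uv, r_vv. Take dot products:
  L(u, v) = r_uu · N̂ = 0,
  M(u, v) = r_uv · N̂ = 0,
  N(u, v) = r_vv · N̂ = sqrt(2)*u^2/(2*Abs(u)).
Evaluating at (u, v) = (13/2, 2*pi/5):
  L = 0, M = 0, N = 13*sqrt(2)/4.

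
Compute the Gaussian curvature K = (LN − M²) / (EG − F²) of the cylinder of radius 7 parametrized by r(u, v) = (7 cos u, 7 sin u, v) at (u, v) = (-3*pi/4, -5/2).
K = 0

Coefficients of the first fundamental form: E = 49, F = 0, G = 1.
Coefficients of the second fundamental form: L = -7, M = 0, N = 0.
Assemble K = (LN − M²)/(EG − F²) = 0. At (u, v) = (-3*pi/4, -5/2): K = 0.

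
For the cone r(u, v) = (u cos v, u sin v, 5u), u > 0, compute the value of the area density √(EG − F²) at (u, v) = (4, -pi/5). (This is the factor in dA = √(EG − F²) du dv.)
√(EG − F²)|_{(4, -pi/5)} = 4*sqrt(26)

E = 26, F = 0, G = u^2, so EG − F² = 26*u^2. Taking the positive square root: √(EG − F²) = sqrt(26)*Abs(u). At (u, v) = (4, -pi/5): 4*sqrt(26).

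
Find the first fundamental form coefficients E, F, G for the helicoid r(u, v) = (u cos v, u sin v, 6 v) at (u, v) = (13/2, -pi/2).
E = 1;  F = 0;  G = 313/4

Partials: r_u = (cos(v), sin(v), 0), r_v = (-u*sin(v), u*cos(v), 6). As functions of (u, v):
  E = r_u · r_u = 1,
  F = r_u · r_v = 0,
  G = r_v · r_v = u^2 + 36.
Evaluating at (u, v) = (13/2, -pi/2): E = 1, F = 0, G = 313/4.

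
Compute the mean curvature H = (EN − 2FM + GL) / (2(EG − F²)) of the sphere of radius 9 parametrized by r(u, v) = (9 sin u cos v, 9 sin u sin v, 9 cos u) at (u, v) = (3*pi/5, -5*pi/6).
H = -1/9

With E = 81, F = 0, G = 81*sin(u)^2, L = -9*sin(u)/Abs(sin(u)), M = 0, N = -9*sin(u)^3/Abs(sin(u)), assemble
  H = (EN − 2FM + GL) / (2(EG − F²)) = -sin(u)/(9*Abs(sin(u))).
At (u, v) = (3*pi/5, -5*pi/6): H = -1/9.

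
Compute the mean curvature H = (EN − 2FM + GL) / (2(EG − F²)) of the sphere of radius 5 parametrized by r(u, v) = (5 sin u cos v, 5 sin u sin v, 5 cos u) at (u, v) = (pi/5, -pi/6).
H = -1/5

With E = 25, F = 0, G = 25*sin(u)^2, L = -5*sin(u)/Abs(sin(u)), M = 0, N = -5*sin(u)^3/Abs(sin(u)), assemble
  H = (EN − 2FM + GL) / (2(EG − F²)) = -sin(u)/(5*Abs(sin(u))).
At (u, v) = (pi/5, -pi/6): H = -1/5.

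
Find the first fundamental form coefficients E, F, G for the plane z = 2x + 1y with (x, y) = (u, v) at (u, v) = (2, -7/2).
E = 5;  F = 2;  G = 2

Partials: r_u = (1, 0, 2), r_v = (0, 1, 1). As functions of (u, v):
  E = r_u · r_u = 5,
  F = r_u · r_v = 2,
  G = r_v · r_v = 2.
Evaluating at (u, v) = (2, -7/2): E = 5, F = 2, G = 2.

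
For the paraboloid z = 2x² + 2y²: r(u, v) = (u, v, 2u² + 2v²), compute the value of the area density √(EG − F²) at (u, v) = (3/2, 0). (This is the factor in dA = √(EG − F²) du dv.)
√(EG − F²)|_{(3/2, 0)} = sqrt(37)

E = 16*u^2 + 1, F = 16*u*v, G = 16*v^2 + 1, so EG − F² = 16*u^2 + 16*v^2 + 1. Taking the positive square root: √(EG − F²) = sqrt(16*u^2 + 16*v^2 + 1). At (u, v) = (3/2, 0): sqrt(37).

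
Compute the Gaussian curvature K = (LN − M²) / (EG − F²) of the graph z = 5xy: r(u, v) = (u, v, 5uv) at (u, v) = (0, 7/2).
K = -400/1510441

Coefficients of the first fundamental form: E = 25*v^2 + 1, F = 25*u*v, G = 25*u^2 + 1.
Coefficients of the second fundamental form: L = 0, M = 5/sqrt(25*u^2 + 25*v^2 + 1), N = 0.
Assemble K = (LN − M²)/(EG − F²) = -25/(625*u^4 + 1250*u^2*v^2 + 50*u^2 + 625*v^4 + 50*v^2 + 1). At (u, v) = (0, 7/2): K = -400/1510441.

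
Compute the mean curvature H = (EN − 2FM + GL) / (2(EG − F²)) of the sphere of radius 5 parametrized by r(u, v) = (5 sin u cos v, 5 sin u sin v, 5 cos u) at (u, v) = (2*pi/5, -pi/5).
H = -1/5

With E = 25, F = 0, G = 25*sin(u)^2, L = -5*sin(u)/Abs(sin(u)), M = 0, N = -5*sin(u)^3/Abs(sin(u)), assemble
  H = (EN − 2FM + GL) / (2(EG − F²)) = -sin(u)/(5*Abs(sin(u))).
At (u, v) = (2*pi/5, -pi/5): H = -1/5.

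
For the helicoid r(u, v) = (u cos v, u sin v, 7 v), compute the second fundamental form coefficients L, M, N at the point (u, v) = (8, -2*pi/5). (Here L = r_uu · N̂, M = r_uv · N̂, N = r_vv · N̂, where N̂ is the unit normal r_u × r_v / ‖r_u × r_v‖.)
L = 0;  M = -7*sqrt(113)/113;  N = 0

Compute the unit normal N̂(u, v) = (7*sin(v)/sqrt(u^2 + 49), -7*cos(v)/sqrt(u^2 + 49), u/sqrt(u^2 + 49)), and the second partials r_uu, r_uv, r_vv. Take dot products:
  L(u, v) = r_uu · N̂ = 0,
  M(u, v) = r_uv · N̂ = -7/sqrt(u^2 + 49),
  N(u, v) = r_vv · N̂ = 0.
Evaluating at (u, v) = (8, -2*pi/5):
  L = 0, M = -7*sqrt(113)/113, N = 0.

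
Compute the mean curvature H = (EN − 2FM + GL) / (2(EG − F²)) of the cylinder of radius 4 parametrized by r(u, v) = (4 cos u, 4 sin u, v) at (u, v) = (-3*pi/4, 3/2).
H = -1/8

With E = 16, F = 0, G = 1, L = -4, M = 0, N = 0, assemble
  H = (EN − 2FM + GL) / (2(EG − F²)) = -1/8.
At (u, v) = (-3*pi/4, 3/2): H = -1/8.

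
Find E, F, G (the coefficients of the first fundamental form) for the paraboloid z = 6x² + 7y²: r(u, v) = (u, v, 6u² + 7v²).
E = 144*u^2 + 1;  F = 168*u*v;  G = 196*v^2 + 1

Compute partials: r_u = (1, 0, 12*u), r_v = (0, 1, 14*v). Then
  E = r_u · r_u = 144*u^2 + 1,
  F = r_u · r_v = 168*u*v,
  G = r_v · r_v = 196*v^2 + 1.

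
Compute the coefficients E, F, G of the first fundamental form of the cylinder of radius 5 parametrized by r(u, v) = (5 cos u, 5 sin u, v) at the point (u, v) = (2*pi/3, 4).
E = 25;  F = 0;  G = 1

Partials: r_u = (-5*sin(u), 5*cos(u), 0), r_v = (0, 0, 1). As functions of (u, v):
  E = r_u · r_u = 25,
  F = r_u · r_v = 0,
  G = r_v · r_v = 1.
Evaluating at (u, v) = (2*pi/3, 4): E = 25, F = 0, G = 1.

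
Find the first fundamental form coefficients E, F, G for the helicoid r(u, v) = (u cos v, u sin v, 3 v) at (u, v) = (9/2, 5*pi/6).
E = 1;  F = 0;  G = 117/4

Partials: r_u = (cos(v), sin(v), 0), r_v = (-u*sin(v), u*cos(v), 3). As functions of (u, v):
  E = r_u · r_u = 1,
  F = r_u · r_v = 0,
  G = r_v · r_v = u^2 + 9.
Evaluating at (u, v) = (9/2, 5*pi/6): E = 1, F = 0, G = 117/4.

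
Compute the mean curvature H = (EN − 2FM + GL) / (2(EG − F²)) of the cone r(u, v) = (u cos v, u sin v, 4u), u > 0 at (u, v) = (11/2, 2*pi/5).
H = 4*sqrt(17)/187

With E = 17, F = 0, G = u^2, L = 0, M = 0, N = 4*sqrt(17)*u^2/(17*Abs(u)), assemble
  H = (EN − 2FM + GL) / (2(EG − F²)) = 2*sqrt(17)/(17*Abs(u)).
At (u, v) = (11/2, 2*pi/5): H = 4*sqrt(17)/187.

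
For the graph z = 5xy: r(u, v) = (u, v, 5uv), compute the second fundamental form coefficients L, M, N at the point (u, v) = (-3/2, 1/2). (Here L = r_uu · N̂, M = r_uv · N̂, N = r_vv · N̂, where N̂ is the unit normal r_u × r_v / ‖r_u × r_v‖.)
L = 0;  M = 5*sqrt(254)/127;  N = 0

Compute the unit normal N̂(u, v) = (-5*v/sqrt(25*u^2 + 25*v^2 + 1), -5*u/sqrt(25*u^2 + 25*v^2 + 1), 1/sqrt(25*u^2 + 25*v^2 + 1)), and the second partials r_uu, r_uv, r_vv. Take dot products:
  L(u, v) = r_uu · N̂ = 0,
  M(u, v) = r_uv · N̂ = 5/sqrt(25*u^2 + 25*v^2 + 1),
  N(u, v) = r_vv · N̂ = 0.
Evaluating at (u, v) = (-3/2, 1/2):
  L = 0, M = 5*sqrt(254)/127, N = 0.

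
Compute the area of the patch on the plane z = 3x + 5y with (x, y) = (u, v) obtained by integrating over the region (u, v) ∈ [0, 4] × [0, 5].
Area = 20*sqrt(35)

Area = ∫∫ √(EG − F²) du dv with √(EG − F²) = sqrt(35). Integrating over [0, 4] × [0, 5] gives 20*sqrt(35).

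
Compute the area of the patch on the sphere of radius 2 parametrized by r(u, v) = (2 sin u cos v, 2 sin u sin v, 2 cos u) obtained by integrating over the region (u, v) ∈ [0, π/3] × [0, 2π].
Area = 4*pi

Area = ∫∫ √(EG − F²) du dv with √(EG − F²) = 4*Abs(sin(u)). Integrating over [0, π/3] × [0, 2π] gives 4*pi.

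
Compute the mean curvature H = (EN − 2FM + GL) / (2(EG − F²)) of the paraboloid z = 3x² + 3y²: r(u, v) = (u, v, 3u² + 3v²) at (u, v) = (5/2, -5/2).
H = 1356*sqrt(451)/203401

With E = 36*u^2 + 1, F = 36*u*v, G = 36*v^2 + 1, L = 6/sqrt(36*u^2 + 36*v^2 + 1), M = 0, N = 6/sqrt(36*u^2 + 36*v^2 + 1), assemble
  H = (EN − 2FM + GL) / (2(EG − F²)) = 6*(18*u^2 + 18*v^2 + 1)/(36*u^2 + 36*v^2 + 1)^(3/2).
At (u, v) = (5/2, -5/2): H = 1356*sqrt(451)/203401.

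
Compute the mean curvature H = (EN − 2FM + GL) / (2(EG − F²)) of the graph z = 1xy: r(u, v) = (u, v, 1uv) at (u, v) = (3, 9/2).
H = -108/1331

With E = v^2 + 1, F = u*v, G = u^2 + 1, L = 0, M = 1/sqrt(u^2 + v^2 + 1), N = 0, assemble
  H = (EN − 2FM + GL) / (2(EG − F²)) = -u*v/(u^2 + v^2 + 1)^(3/2).
At (u, v) = (3, 9/2): H = -108/1331.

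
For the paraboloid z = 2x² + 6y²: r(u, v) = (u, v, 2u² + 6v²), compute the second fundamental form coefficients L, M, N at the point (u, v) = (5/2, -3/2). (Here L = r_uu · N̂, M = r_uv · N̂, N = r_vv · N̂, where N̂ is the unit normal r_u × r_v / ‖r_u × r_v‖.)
L = 4*sqrt(17)/85;  M = 0;  N = 12*sqrt(17)/85

Compute the unit normal N̂(u, v) = (-4*u/sqrt(16*u^2 + 144*v^2 + 1), -12*v/sqrt(16*u^2 + 144*v^2 + 1), 1/sqrt(16*u^2 + 144*v^2 + 1)), and the second partials r_uu, r_uv, r_vv. Take dot products:
  L(u, v) = r_uu · N̂ = 4/sqrt(16*u^2 + 144*v^2 + 1),
  M(u, v) = r_uv · N̂ = 0,
  N(u, v) = r_vv · N̂ = 12/sqrt(16*u^2 + 144*v^2 + 1).
Evaluating at (u, v) = (5/2, -3/2):
  L = 4*sqrt(17)/85, M = 0, N = 12*sqrt(17)/85.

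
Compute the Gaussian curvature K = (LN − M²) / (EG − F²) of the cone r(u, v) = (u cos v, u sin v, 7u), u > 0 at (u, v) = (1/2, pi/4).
K = 0

Coefficients of the first fundamental form: E = 50, F = 0, G = u^2.
Coefficients of the second fundamental form: L = 0, M = 0, N = 7*sqrt(2)*u^2/(10*Abs(u)).
Assemble K = (LN − M²)/(EG − F²) = 0. At (u, v) = (1/2, pi/4): K = 0.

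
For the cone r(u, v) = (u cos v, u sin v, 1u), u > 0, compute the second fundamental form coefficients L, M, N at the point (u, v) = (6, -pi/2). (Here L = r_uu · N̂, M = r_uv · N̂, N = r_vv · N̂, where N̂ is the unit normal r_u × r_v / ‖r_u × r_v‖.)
L = 0;  M = 0;  N = 3*sqrt(2)

Compute the unit normal N̂(u, v) = (-sqrt(2)*u*cos(v)/(2*Abs(u)), -sqrt(2)*u*sin(v)/(2*Abs(u)), sqrt(2)*u/(2*Abs(u))), and the second partials r_uu, r_uv, r_vv. Take dot products:
  L(u, v) = r_uu · N̂ = 0,
  M(u, v) = r_uv · N̂ = 0,
  N(u, v) = r_vv · N̂ = sqrt(2)*u^2/(2*Abs(u)).
Evaluating at (u, v) = (6, -pi/2):
  L = 0, M = 0, N = 3*sqrt(2).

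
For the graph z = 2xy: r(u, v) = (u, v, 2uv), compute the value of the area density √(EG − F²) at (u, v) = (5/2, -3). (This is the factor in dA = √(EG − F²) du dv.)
√(EG − F²)|_{(5/2, -3)} = sqrt(62)

E = 4*v^2 + 1, F = 4*u*v, G = 4*u^2 + 1, so EG − F² = 4*u^2 + 4*v^2 + 1. Taking the positive square root: √(EG − F²) = sqrt(4*u^2 + 4*v^2 + 1). At (u, v) = (5/2, -3): sqrt(62).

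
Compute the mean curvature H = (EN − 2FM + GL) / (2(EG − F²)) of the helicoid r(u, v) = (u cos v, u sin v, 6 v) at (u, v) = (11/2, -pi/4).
H = 0

With E = 1, F = 0, G = u^2 + 36, L = 0, M = -6/sqrt(u^2 + 36), N = 0, assemble
  H = (EN − 2FM + GL) / (2(EG − F²)) = 0.
At (u, v) = (11/2, -pi/4): H = 0.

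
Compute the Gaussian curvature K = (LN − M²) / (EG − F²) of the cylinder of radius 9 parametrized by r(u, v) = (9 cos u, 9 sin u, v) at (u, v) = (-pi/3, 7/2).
K = 0

Coefficients of the first fundamental form: E = 81, F = 0, G = 1.
Coefficients of the second fundamental form: L = -9, M = 0, N = 0.
Assemble K = (LN − M²)/(EG − F²) = 0. At (u, v) = (-pi/3, 7/2): K = 0.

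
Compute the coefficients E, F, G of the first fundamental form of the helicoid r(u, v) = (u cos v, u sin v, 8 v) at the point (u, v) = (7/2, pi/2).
E = 1;  F = 0;  G = 305/4

Partials: r_u = (cos(v), sin(v), 0), r_v = (-u*sin(v), u*cos(v), 8). As functions of (u, v):
  E = r_u · r_u = 1,
  F = r_u · r_v = 0,
  G = r_v · r_v = u^2 + 64.
Evaluating at (u, v) = (7/2, pi/2): E = 1, F = 0, G = 305/4.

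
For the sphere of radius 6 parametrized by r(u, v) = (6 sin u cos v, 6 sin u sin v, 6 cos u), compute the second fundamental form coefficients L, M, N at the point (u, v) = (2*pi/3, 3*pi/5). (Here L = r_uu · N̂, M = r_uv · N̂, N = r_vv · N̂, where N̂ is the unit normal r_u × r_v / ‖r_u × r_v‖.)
L = -6;  M = 0;  N = -9/2

Compute the unit normal N̂(u, v) = (sin(u)^2*cos(v)/Abs(sin(u)), sin(u)^2*sin(v)/Abs(sin(u)), sin(2*u)/(2*Abs(sin(u)))), and the second partials r_uu, r_uv, r_vv. Take dot products:
  L(u, v) = r_uu · N̂ = -6*sin(u)/Abs(sin(u)),
  M(u, v) = r_uv · N̂ = 0,
  N(u, v) = r_vv · N̂ = -6*sin(u)^3/Abs(sin(u)).
Evaluating at (u, v) = (2*pi/3, 3*pi/5):
  L = -6, M = 0, N = -9/2.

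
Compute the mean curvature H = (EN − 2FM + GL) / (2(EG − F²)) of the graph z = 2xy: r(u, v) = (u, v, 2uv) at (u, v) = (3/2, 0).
H = 0

With E = 4*v^2 + 1, F = 4*u*v, G = 4*u^2 + 1, L = 0, M = 2/sqrt(4*u^2 + 4*v^2 + 1), N = 0, assemble
  H = (EN − 2FM + GL) / (2(EG − F²)) = -8*u*v/(4*u^2 + 4*v^2 + 1)^(3/2).
At (u, v) = (3/2, 0): H = 0.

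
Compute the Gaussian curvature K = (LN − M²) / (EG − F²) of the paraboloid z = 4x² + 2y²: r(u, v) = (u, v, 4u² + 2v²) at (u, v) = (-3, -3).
K = 32/519841

Coefficients of the first fundamental form: E = 64*u^2 + 1, F = 32*u*v, G = 16*v^2 + 1.
Coefficients of the second fundamental form: L = 8/sqrt(64*u^2 + 16*v^2 + 1), M = 0, N = 4/sqrt(64*u^2 + 16*v^2 + 1).
Assemble K = (LN − M²)/(EG − F²) = 32/(4096*u^4 + 2048*u^2*v^2 + 128*u^2 + 256*v^4 + 32*v^2 + 1). At (u, v) = (-3, -3): K = 32/519841.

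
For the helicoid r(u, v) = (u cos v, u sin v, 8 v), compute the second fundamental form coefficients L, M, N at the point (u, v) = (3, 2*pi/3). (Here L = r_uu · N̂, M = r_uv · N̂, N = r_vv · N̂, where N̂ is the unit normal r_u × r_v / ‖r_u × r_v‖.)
L = 0;  M = -8*sqrt(73)/73;  N = 0

Compute the unit normal N̂(u, v) = (8*sin(v)/sqrt(u^2 + 64), -8*cos(v)/sqrt(u^2 + 64), u/sqrt(u^2 + 64)), and the second partials r_uu, r_uv, r_vv. Take dot products:
  L(u, v) = r_uu · N̂ = 0,
  M(u, v) = r_uv · N̂ = -8/sqrt(u^2 + 64),
  N(u, v) = r_vv · N̂ = 0.
Evaluating at (u, v) = (3, 2*pi/3):
  L = 0, M = -8*sqrt(73)/73, N = 0.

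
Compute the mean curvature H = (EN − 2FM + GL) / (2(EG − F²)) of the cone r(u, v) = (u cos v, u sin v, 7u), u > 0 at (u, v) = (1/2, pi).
H = 7*sqrt(2)/10

With E = 50, F = 0, G = u^2, L = 0, M = 0, N = 7*sqrt(2)*u^2/(10*Abs(u)), assemble
  H = (EN − 2FM + GL) / (2(EG − F²)) = 7*sqrt(2)/(20*Abs(u)).
At (u, v) = (1/2, pi): H = 7*sqrt(2)/10.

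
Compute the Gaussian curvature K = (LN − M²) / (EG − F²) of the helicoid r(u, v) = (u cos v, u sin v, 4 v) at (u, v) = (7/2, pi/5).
K = -256/12769

Coefficients of the first fundamental form: E = 1, F = 0, G = u^2 + 16.
Coefficients of the second fundamental form: L = 0, M = -4/sqrt(u^2 + 16), N = 0.
Assemble K = (LN − M²)/(EG − F²) = -16/(u^2 + 16)^2. At (u, v) = (7/2, pi/5): K = -256/12769.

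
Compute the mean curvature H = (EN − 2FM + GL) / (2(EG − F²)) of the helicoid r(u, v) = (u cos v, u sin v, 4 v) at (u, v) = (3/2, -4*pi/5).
H = 0

With E = 1, F = 0, G = u^2 + 16, L = 0, M = -4/sqrt(u^2 + 16), N = 0, assemble
  H = (EN − 2FM + GL) / (2(EG − F²)) = 0.
At (u, v) = (3/2, -4*pi/5): H = 0.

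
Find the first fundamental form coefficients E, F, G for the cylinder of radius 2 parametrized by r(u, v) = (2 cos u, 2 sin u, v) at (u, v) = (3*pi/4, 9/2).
E = 4;  F = 0;  G = 1

Partials: r_u = (-2*sin(u), 2*cos(u), 0), r_v = (0, 0, 1). As functions of (u, v):
  E = r_u · r_u = 4,
  F = r_u · r_v = 0,
  G = r_v · r_v = 1.
Evaluating at (u, v) = (3*pi/4, 9/2): E = 4, F = 0, G = 1.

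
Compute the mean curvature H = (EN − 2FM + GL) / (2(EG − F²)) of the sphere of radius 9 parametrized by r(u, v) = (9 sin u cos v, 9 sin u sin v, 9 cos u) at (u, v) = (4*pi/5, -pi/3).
H = -1/9

With E = 81, F = 0, G = 81*sin(u)^2, L = -9*sin(u)/Abs(sin(u)), M = 0, N = -9*sin(u)^3/Abs(sin(u)), assemble
  H = (EN − 2FM + GL) / (2(EG − F²)) = -sin(u)/(9*Abs(sin(u))).
At (u, v) = (4*pi/5, -pi/3): H = -1/9.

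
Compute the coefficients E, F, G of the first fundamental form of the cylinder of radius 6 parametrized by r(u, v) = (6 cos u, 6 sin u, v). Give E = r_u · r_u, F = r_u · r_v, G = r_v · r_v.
E = 36;  F = 0;  G = 1

Compute partials: r_u = (-6*sin(u), 6*cos(u), 0), r_v = (0, 0, 1). Then
  E = r_u · r_u = 36,
  F = r_u · r_v = 0,
  G = r_v · r_v = 1.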